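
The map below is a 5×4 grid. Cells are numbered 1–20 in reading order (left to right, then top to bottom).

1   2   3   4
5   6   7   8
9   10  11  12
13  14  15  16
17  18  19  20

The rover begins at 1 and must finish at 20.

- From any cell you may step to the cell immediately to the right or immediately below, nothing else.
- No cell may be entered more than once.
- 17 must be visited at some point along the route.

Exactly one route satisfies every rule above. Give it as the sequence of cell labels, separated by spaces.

Moves only go right or down, so the column and row indices never decrease.
Route from 1: 4× down (reaching 17), 3× right (reaching 20) — 7 moves in all.
Check: all required cells visited.

1 5 9 13 17 18 19 20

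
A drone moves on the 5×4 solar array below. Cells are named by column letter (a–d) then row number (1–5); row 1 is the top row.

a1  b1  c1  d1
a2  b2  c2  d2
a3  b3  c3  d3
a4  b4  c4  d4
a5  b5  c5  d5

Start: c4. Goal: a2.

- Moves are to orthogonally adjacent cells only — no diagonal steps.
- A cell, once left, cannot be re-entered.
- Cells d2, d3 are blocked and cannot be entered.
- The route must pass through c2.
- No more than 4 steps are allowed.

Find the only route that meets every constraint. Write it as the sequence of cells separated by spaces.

Any route must reach c2 and still end at a2 within 4 moves, so the order of the required stops is forced.
Route from c4: up 2 to c2, left 2 to a2 — 4 moves in all.
Check: all required cells visited; 4 ≤ 4 moves.

c4 c3 c2 b2 a2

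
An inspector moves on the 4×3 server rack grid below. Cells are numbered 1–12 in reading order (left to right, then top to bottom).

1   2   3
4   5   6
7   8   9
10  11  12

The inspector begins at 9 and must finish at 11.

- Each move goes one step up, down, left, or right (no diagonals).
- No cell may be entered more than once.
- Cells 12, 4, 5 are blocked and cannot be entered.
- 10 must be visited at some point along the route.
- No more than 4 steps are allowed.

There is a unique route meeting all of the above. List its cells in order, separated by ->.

The budget equals the shortest possible length, so every move has to be on a shortest route through the required cells.
Route from 9: left 2 to 7, down 1 to 10, right 1 to 11 — 4 moves in all.
Check: all required cells visited; 4 ≤ 4 moves.

9 -> 8 -> 7 -> 10 -> 11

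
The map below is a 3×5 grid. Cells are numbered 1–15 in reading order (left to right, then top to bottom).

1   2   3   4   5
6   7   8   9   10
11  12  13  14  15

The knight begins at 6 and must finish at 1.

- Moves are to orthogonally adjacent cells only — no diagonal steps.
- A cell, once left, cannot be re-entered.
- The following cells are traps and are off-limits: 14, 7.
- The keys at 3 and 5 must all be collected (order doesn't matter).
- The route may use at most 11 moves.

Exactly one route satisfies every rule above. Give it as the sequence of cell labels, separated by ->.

6 -> 11 -> 12 -> 13 -> 8 -> 9 -> 10 -> 5 -> 4 -> 3 -> 2 -> 1

The budget equals the shortest possible length, so every move has to be on a shortest route through the required cells.
Route from 6: down 1 to 11, right 2 to 13, up 1 to 8, right 2 to 10, up 1 to 5, left 4 to 1 — 11 moves in all.
Check: all required cells visited; 11 ≤ 11 moves.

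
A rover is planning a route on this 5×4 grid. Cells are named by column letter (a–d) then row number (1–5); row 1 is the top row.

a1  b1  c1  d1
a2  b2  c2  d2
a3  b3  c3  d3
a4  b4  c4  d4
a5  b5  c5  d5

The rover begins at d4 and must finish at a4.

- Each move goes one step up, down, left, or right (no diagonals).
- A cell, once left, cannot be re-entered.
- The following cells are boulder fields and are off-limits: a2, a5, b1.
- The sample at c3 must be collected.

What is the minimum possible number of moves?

Any route passes through c3 somewhere between d4 and a4. Summing Manhattan distances along the two legs (d4 → c3 → a4) gives a lower bound of 2 + 3 = 5 moves.
A route of 5 moves achieves this: d4 → d3 → c3 → c4 → b4 → a4.
Since 5 matches the lower bound, it is optimal.

5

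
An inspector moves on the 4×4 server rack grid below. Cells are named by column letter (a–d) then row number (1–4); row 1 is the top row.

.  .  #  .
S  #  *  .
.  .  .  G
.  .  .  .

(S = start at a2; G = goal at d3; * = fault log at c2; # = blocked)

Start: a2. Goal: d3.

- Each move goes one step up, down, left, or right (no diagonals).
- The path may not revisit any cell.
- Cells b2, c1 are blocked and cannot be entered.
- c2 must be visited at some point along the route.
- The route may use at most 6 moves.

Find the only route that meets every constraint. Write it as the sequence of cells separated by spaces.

Any route must reach c2 and still end at d3 within 6 moves, so the order of the required stops is forced.
Route from a2: down to a3, 2× right (reaching c3), up to c2, right to d2, down to d3 — 6 moves in all.
Check: all required cells visited; 6 ≤ 6 moves.

a2 a3 b3 c3 c2 d2 d3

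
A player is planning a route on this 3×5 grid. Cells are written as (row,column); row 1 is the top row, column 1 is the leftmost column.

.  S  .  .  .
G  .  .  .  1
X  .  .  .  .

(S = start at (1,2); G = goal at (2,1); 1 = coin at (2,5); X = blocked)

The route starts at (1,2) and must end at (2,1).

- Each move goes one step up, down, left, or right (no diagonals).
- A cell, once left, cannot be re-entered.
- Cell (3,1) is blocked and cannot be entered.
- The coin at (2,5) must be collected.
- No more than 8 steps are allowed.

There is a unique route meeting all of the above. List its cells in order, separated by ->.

(1,2) -> (1,3) -> (1,4) -> (1,5) -> (2,5) -> (2,4) -> (2,3) -> (2,2) -> (2,1)

The 8-move cap with required stops at (2,5) leaves no slack for detours.
Route from (1,2): right 3 to (1,5), down 1 to (2,5), left 4 to (2,1) — 8 moves in all.
Check: all required cells visited; 8 ≤ 8 moves.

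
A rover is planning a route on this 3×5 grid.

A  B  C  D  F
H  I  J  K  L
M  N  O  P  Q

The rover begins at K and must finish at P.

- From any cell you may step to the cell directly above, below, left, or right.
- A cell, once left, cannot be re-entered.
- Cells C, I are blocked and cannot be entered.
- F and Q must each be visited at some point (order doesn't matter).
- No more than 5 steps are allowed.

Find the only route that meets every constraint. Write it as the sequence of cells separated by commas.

K, D, F, L, Q, P

The 5-move cap with required stops at F, Q leaves no slack for detours.
Route from K: up to D, right to F, 2× down (reaching Q), left to P — 5 moves in all.
Check: all required cells visited; 5 ≤ 5 moves.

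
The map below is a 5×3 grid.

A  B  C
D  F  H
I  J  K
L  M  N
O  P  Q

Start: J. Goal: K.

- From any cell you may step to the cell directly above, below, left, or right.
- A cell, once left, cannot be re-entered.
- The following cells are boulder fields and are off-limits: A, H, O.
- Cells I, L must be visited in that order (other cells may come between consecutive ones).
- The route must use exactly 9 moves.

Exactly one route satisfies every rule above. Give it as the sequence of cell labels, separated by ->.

J -> F -> D -> I -> L -> M -> P -> Q -> N -> K

The waypoints must appear in the order I, L, with no cell reused.
Route from J: up to F, left to D, 2× down (reaching L), right to M, down to P, right to Q, 2× up (reaching K) — 9 moves in all.
Check: order respected (I at step 3, L at step 4); 9 moves as required.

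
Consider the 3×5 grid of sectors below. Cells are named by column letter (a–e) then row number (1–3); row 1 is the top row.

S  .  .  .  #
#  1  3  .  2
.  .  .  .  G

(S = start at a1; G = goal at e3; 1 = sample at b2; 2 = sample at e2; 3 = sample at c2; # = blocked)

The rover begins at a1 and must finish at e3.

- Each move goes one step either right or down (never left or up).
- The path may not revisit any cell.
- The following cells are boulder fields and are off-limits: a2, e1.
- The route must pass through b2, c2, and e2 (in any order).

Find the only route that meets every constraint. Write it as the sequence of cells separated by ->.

a1 -> b1 -> b2 -> c2 -> d2 -> e2 -> e3

Moves only go right or down, so the column and row indices never decrease.
Route from a1: right 1 to b1, down 1 to b2, right 3 to e2, down 1 to e3 — 6 moves in all.
Check: all required cells visited.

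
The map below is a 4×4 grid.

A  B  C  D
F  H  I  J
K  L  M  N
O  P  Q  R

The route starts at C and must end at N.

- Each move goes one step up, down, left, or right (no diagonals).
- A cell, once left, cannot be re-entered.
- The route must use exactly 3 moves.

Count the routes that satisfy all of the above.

Need simple routes of exactly 3 moves from C to N (Manhattan distance 3, so 0 moves are spent on a detour and 0 undoing it).
Enumerating: C I M N | C I J N | C D J N.
That gives 3 routes.

3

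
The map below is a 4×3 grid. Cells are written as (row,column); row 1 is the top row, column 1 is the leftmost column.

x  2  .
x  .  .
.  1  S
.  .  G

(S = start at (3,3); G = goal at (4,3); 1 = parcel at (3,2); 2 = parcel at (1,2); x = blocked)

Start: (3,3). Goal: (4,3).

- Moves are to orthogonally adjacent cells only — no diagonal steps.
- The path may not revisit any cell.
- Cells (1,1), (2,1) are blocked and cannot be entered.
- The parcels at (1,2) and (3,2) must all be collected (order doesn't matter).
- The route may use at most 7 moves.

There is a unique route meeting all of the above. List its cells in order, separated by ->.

(3,3) -> (2,3) -> (1,3) -> (1,2) -> (2,2) -> (3,2) -> (4,2) -> (4,3)

The 7-move cap with required stops at (1,2), (3,2) leaves no slack for detours.
Route from (3,3): up 2 to (1,3), left 1 to (1,2), down 3 to (4,2), right 1 to (4,3) — 7 moves in all.
Check: all required cells visited; 7 ≤ 7 moves.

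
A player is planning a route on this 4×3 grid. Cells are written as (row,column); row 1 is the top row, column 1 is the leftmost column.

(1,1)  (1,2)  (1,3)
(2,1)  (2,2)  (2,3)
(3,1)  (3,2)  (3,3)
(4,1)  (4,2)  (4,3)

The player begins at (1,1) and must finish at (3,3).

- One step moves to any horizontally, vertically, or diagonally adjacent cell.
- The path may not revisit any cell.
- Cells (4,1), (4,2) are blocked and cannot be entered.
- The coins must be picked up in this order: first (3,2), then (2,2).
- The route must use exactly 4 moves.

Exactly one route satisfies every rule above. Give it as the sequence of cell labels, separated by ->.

The waypoints must appear in the order (3,2), (2,2), with no cell reused.
Route from (1,1): down to (2,1), down-right to (3,2), up to (2,2), down-right to (3,3) — 4 moves in all.
Check: order respected ((3,2) at step 2, (2,2) at step 3); 4 moves as required.

(1,1) -> (2,1) -> (3,2) -> (2,2) -> (3,3)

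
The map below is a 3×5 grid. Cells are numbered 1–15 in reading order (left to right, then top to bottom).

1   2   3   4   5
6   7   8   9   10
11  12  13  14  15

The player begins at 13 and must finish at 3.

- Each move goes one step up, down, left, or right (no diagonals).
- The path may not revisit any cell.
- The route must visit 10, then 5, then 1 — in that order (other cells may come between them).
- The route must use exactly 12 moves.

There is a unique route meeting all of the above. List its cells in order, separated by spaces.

The waypoints must appear in the order 10, 5, 1, with no cell reused.
Route from 13: right 2 to 15, up 2 to 5, left 1 to 4, down 1 to 9, left 3 to 6, up 1 to 1, right 2 to 3 — 12 moves in all.
Check: order respected (10 at step 3, 5 at step 4, 1 at step 10); 12 moves as required.

13 14 15 10 5 4 9 8 7 6 1 2 3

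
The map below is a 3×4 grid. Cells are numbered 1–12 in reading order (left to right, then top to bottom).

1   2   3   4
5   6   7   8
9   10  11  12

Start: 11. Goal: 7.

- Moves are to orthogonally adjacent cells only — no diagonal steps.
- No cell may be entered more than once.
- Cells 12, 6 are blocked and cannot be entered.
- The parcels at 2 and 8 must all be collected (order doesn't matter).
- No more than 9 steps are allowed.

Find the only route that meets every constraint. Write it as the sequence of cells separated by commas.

11, 10, 9, 5, 1, 2, 3, 4, 8, 7

The 9-move cap with required stops at 2, 8 leaves no slack for detours.
Route from 11: left 2 to 9, up 2 to 1, right 3 to 4, down 1 to 8, left 1 to 7 — 9 moves in all.
Check: all required cells visited; 9 ≤ 9 moves.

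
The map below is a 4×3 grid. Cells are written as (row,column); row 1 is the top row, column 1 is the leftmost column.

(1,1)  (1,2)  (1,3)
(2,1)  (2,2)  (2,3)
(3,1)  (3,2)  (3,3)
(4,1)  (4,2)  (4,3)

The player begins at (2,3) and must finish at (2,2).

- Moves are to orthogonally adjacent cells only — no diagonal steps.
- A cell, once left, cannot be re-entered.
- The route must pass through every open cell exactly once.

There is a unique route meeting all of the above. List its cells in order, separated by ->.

(2,3) -> (1,3) -> (1,2) -> (1,1) -> (2,1) -> (3,1) -> (4,1) -> (4,2) -> (4,3) -> (3,3) -> (3,2) -> (2,2)

Need to visit all 12 open cells exactly once, starting at (2,3) and ending at (2,2).
Cell (4,3) has only two open neighbours ((3,3) and (4,2)), so the path must pass straight through it: one of those is the cell it's entered from and the other is where it exits.
Route from (2,3): up 1 to (1,3), left 2 to (1,1), down 3 to (4,1), right 2 to (4,3), up 1 to (3,3), left 1 to (3,2), up 1 to (2,2) — 11 moves in all.
Check: all 12 open cells covered.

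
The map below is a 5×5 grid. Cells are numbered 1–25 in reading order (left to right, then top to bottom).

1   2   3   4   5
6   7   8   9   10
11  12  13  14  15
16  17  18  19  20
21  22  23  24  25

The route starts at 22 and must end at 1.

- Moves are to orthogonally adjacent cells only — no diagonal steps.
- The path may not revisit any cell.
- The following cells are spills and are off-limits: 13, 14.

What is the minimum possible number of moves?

The Manhattan distance from 22 to 1 is |5−1| + |2−1| = 5, so at least 5 moves are needed.
A route of 5 moves achieves this: 22 → 17 → 12 → 7 → 2 → 1.
Since 5 matches the lower bound, it is optimal.

5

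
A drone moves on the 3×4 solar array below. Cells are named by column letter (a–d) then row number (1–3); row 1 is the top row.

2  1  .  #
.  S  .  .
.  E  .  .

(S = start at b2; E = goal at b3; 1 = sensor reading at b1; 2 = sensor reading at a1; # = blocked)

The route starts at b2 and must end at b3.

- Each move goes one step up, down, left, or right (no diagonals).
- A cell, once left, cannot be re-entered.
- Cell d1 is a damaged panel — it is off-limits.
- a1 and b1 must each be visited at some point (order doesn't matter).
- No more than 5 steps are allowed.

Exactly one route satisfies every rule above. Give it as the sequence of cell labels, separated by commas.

The budget equals the shortest possible length, so every move has to be on a shortest route through the required cells.
Route from b2: up to b1, left to a1, 2× down (reaching a3), right to b3 — 5 moves in all.
Check: all required cells visited; 5 ≤ 5 moves.

b2, b1, a1, a2, a3, b3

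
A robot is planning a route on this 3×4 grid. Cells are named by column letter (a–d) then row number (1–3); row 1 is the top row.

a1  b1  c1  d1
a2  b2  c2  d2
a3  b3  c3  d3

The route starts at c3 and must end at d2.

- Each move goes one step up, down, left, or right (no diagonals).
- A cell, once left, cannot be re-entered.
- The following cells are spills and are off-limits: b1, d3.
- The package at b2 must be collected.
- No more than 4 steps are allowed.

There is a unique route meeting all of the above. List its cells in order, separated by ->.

Any route must reach b2 and still end at d2 within 4 moves, so the order of the required stops is forced.
Route from c3: left to b3, up to b2, 2× right (reaching d2) — 4 moves in all.
Check: all required cells visited; 4 ≤ 4 moves.

c3 -> b3 -> b2 -> c2 -> d2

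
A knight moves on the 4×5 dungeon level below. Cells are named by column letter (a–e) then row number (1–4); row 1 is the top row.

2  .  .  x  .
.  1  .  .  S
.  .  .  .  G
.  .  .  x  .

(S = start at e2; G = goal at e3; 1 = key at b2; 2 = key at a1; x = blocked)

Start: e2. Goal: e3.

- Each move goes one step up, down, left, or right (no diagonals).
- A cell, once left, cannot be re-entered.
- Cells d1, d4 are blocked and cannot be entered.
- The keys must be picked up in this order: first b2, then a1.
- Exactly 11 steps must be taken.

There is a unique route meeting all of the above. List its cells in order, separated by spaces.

The waypoints must appear in the order b2, a1, with no cell reused.
Route from e2: 3× left (reaching b2), up to b1, left to a1, 2× down (reaching a3), 4× right (reaching e3) — 11 moves in all.
Check: order respected (1 at step 3, 2 at step 5); 11 moves as required.

e2 d2 c2 b2 b1 a1 a2 a3 b3 c3 d3 e3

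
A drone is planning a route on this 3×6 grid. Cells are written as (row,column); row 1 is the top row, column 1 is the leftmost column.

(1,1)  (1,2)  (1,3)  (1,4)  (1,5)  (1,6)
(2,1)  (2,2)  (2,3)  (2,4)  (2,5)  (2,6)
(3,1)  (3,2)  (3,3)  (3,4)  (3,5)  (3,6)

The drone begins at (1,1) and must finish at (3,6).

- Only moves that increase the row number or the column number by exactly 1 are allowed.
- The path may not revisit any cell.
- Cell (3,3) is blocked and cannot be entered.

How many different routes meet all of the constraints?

A right/down-only route from (1,1) to (3,6) makes exactly 2 down-moves and 5 right-moves in some order.
With no other constraints that would be C(7,2) = 21 routes.
Subtract routes through each blocked cell (inclusion–exclusion for overlaps): − through (3,3): 6 → 15.
That gives 15 routes.

15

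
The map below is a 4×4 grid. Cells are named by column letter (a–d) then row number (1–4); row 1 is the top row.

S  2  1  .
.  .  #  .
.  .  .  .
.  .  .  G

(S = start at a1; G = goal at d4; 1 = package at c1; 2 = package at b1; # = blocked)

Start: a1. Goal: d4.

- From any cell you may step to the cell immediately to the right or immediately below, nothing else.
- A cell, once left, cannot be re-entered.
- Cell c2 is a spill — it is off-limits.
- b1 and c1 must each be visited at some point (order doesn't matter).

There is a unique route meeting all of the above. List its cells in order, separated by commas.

Moves only go right or down, so the column and row indices never decrease.
Route from a1: right 3 to d1, down 3 to d4 — 6 moves in all.
Check: all required cells visited.

a1, b1, c1, d1, d2, d3, d4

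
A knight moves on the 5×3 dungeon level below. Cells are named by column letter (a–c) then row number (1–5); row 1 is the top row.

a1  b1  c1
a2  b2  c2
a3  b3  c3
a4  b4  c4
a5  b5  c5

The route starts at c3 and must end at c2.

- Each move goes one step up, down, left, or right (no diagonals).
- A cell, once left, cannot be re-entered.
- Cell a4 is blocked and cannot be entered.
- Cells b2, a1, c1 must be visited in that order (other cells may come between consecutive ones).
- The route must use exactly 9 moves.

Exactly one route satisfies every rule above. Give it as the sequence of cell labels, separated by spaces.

The waypoints must appear in the order b2, a1, c1, with no cell reused.
Route from c3: down to c4, left to b4, 2× up (reaching b2), left to a2, up to a1, 2× right (reaching c1), down to c2 — 9 moves in all.
Check: order respected (b2 at step 4, a1 at step 6, c1 at step 8); 9 moves as required.

c3 c4 b4 b3 b2 a2 a1 b1 c1 c2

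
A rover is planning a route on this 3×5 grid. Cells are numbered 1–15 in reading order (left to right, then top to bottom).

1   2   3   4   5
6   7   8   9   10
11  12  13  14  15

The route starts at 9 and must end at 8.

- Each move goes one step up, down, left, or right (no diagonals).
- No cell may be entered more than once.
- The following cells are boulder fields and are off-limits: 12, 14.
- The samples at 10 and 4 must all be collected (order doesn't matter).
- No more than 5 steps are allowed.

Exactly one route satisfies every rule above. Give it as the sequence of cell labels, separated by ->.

The budget equals the shortest possible length, so every move has to be on a shortest route through the required cells.
Route from 9: right to 10, up to 5, 2× left (reaching 3), down to 8 — 5 moves in all.
Check: all required cells visited; 5 ≤ 5 moves.

9 -> 10 -> 5 -> 4 -> 3 -> 8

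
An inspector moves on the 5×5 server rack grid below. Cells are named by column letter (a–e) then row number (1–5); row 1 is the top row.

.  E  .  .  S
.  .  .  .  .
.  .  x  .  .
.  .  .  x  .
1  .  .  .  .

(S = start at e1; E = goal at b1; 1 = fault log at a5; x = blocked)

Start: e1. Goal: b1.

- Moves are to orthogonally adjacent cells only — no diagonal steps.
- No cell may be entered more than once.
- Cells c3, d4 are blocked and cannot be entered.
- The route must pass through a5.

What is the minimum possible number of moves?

Any route passes through a5 somewhere between e1 and b1. Summing Manhattan distances along the two legs (e1 → a5 → b1) gives a lower bound of 8 + 5 = 13 moves.
A route of 13 moves achieves this: e1 → e2 → e3 → e4 → e5 → d5 → c5 → b5 → a5 → a4 → a3 → a2 → a1 → b1.
Since 13 matches the lower bound, it is optimal.

13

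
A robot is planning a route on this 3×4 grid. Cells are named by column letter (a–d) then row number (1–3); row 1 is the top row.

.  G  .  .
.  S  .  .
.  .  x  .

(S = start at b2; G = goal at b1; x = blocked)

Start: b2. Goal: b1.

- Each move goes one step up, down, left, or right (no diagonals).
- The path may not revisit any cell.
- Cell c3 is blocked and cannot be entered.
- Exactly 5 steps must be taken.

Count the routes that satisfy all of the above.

2

Need simple routes of exactly 5 moves from b2 to b1 (Manhattan distance 1, so 2 moves are spent on a detour and 2 undoing it).
Enumerating: b2 b3 a3 a2 a1 b1 | b2 c2 d2 d1 c1 b1.
That gives 2 routes.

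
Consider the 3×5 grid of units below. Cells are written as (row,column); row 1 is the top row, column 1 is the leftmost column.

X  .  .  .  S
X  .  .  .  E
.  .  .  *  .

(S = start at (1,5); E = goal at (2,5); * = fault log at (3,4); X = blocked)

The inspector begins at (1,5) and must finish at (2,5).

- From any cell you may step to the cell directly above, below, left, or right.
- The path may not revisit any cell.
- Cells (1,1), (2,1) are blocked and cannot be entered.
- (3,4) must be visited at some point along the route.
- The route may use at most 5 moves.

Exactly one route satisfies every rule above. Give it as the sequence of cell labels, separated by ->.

The budget equals the shortest possible length, so every move has to be on a shortest route through the required cells.
Route from (1,5): left 1 to (1,4), down 2 to (3,4), right 1 to (3,5), up 1 to (2,5) — 5 moves in all.
Check: all required cells visited; 5 ≤ 5 moves.

(1,5) -> (1,4) -> (2,4) -> (3,4) -> (3,5) -> (2,5)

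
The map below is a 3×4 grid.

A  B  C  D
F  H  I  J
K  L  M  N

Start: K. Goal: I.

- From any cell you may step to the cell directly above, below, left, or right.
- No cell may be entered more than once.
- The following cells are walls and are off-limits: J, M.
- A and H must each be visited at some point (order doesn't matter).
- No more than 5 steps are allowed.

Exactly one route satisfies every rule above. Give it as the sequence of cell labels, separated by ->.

K -> F -> A -> B -> H -> I

The budget equals the shortest possible length, so every move has to be on a shortest route through the required cells.
Route from K: up 2 to A, right 1 to B, down 1 to H, right 1 to I — 5 moves in all.
Check: all required cells visited; 5 ≤ 5 moves.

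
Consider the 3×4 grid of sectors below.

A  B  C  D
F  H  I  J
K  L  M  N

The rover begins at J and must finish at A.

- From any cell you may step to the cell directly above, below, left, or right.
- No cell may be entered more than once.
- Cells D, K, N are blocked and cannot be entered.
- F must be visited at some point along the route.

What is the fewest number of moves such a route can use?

Any route passes through F somewhere between J and A. Summing Manhattan distances along the two legs (J → F → A) gives a lower bound of 3 + 1 = 4 moves.
A route of 4 moves achieves this: J → I → H → F → A.
Since 4 matches the lower bound, it is optimal.

4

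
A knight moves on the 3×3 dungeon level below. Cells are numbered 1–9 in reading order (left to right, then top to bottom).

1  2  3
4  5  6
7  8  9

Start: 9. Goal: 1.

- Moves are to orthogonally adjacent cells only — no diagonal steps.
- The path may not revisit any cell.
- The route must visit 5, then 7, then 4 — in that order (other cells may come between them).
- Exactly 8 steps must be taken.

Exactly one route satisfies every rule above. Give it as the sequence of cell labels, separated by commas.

The waypoints must appear in the order 5, 7, 4, with no cell reused.
Route from 9: 2× up (reaching 3), left to 2, 2× down (reaching 8), left to 7, 2× up (reaching 1) — 8 moves in all.
Check: order respected (5 at step 4, 7 at step 6, 4 at step 7); 8 moves as required.

9, 6, 3, 2, 5, 8, 7, 4, 1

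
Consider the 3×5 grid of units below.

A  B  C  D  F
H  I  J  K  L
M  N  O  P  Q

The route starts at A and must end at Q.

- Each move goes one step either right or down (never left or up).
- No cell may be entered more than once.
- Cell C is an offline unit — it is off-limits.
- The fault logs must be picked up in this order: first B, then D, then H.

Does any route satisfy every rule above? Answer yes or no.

no

H lies to the left of D, so going from D to H would need a leftward move — but moves only go right/down, so D cannot be visited before H.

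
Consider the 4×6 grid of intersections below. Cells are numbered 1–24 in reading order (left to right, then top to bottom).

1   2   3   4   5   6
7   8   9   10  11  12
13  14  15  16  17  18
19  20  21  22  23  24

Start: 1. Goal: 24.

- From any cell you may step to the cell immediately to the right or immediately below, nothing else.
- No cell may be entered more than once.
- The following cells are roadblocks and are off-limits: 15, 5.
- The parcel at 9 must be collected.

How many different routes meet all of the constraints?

18

A right/down-only route from 1 to 24 makes exactly 3 down-moves and 5 right-moves in some order.
With no other constraints that would be C(8,3) = 56 routes.
Split at 9 and multiply the segment counts (each segment already excludes blocked cells): 1→9: 3; 9→24: 6; product = 18.
That gives 18 routes.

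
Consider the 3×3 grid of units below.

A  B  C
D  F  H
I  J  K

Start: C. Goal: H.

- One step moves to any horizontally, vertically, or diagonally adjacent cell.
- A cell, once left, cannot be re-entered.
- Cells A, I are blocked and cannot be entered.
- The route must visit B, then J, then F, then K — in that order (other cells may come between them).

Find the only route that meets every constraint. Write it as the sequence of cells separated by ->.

The waypoints must appear in the order B, J, F, K, with no cell reused.
Route from C: left 1 to B, down-left 1 to D, down-right 1 to J, up 1 to F, down-right 1 to K, up 1 to H — 6 moves in all.
Check: order respected (B at step 1, J at step 3, F at step 4, K at step 5).

C -> B -> D -> J -> F -> K -> H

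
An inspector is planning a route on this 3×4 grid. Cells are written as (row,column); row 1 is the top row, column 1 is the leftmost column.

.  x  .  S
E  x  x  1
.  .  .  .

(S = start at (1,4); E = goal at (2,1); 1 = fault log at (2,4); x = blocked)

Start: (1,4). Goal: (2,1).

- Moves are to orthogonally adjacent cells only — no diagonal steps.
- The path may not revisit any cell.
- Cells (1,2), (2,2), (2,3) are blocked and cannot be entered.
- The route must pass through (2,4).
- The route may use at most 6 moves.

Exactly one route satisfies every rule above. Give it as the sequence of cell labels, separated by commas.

(1,4), (2,4), (3,4), (3,3), (3,2), (3,1), (2,1)

The budget equals the shortest possible length, so every move has to be on a shortest route through the required cells.
Route from (1,4): 2× down (reaching (3,4)), 3× left (reaching (3,1)), up to (2,1) — 6 moves in all.
Check: all required cells visited; 6 ≤ 6 moves.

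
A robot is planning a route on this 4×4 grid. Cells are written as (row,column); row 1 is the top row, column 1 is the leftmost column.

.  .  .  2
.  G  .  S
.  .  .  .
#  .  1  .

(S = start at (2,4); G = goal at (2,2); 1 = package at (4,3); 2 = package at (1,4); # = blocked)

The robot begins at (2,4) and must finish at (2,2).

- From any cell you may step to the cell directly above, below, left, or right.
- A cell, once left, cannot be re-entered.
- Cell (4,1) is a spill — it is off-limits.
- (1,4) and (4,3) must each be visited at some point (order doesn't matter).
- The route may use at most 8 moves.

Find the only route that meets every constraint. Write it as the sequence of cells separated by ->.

The budget equals the shortest possible length, so every move has to be on a shortest route through the required cells.
Route from (2,4): up to (1,4), left to (1,3), 3× down (reaching (4,3)), left to (4,2), 2× up (reaching (2,2)) — 8 moves in all.
Check: all required cells visited; 8 ≤ 8 moves.

(2,4) -> (1,4) -> (1,3) -> (2,3) -> (3,3) -> (4,3) -> (4,2) -> (3,2) -> (2,2)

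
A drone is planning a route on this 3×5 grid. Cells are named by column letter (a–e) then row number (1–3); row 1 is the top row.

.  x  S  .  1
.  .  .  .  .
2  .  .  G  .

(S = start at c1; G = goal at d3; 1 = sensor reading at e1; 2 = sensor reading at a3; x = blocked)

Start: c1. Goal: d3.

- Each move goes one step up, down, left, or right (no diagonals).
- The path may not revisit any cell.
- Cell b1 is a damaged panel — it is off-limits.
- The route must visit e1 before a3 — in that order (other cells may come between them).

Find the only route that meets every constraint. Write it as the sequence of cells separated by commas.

c1, d1, e1, e2, d2, c2, b2, a2, a3, b3, c3, d3

The waypoints must appear in the order e1, a3, with no cell reused.
Route from c1: right 2 to e1, down 1 to e2, left 4 to a2, down 1 to a3, right 3 to d3 — 11 moves in all.
Check: order respected (1 at step 2, 2 at step 8).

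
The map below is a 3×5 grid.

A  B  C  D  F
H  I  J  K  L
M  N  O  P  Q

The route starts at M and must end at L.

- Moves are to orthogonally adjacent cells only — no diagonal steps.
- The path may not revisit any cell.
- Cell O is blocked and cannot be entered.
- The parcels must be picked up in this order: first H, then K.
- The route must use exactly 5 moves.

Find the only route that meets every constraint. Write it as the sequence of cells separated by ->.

The waypoints must appear in the order H, K, with no cell reused.
Route from M: up 1 to H, right 4 to L — 5 moves in all.
Check: order respected (H at step 1, K at step 4); 5 moves as required.

M -> H -> I -> J -> K -> L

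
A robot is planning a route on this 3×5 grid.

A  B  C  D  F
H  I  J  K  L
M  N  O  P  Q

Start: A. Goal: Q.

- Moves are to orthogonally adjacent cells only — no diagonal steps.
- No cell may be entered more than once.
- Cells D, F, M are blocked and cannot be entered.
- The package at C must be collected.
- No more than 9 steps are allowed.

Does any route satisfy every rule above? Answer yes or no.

yes

One route that works: A → B → C → J → O → P → Q.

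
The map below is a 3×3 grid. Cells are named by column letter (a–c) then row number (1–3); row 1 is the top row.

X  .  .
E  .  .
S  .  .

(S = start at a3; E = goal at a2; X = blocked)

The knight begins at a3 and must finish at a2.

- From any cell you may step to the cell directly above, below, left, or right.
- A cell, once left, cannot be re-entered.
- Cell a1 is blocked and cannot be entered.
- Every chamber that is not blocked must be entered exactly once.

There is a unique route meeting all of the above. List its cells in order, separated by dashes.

Need to visit all 8 open cells exactly once, starting at a3 and ending at a2.
Route from a3: 2× right (reaching c3), 2× up (reaching c1), left to b1, down to b2, left to a2 — 7 moves in all.
Check: all 8 open cells covered.

a3 - b3 - c3 - c2 - c1 - b1 - b2 - a2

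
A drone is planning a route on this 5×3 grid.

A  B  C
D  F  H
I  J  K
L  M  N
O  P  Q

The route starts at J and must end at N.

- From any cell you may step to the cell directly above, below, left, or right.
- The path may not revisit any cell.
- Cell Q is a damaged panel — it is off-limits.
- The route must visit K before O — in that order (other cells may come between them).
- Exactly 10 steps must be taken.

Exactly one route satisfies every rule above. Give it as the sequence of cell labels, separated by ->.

J -> K -> H -> F -> D -> I -> L -> O -> P -> M -> N

The waypoints must appear in the order K, O, with no cell reused.
Route from J: right 1 to K, up 1 to H, left 2 to D, down 3 to O, right 1 to P, up 1 to M, right 1 to N — 10 moves in all.
Check: order respected (K at step 1, O at step 7); 10 moves as required.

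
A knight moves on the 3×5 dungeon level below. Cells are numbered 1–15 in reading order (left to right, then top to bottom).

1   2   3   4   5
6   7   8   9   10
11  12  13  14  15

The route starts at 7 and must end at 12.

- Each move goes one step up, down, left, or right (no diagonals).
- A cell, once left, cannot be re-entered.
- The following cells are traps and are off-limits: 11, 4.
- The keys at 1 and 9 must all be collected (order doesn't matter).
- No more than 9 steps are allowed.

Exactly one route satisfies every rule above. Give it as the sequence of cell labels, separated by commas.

7, 6, 1, 2, 3, 8, 9, 14, 13, 12

The budget equals the shortest possible length, so every move has to be on a shortest route through the required cells.
Route from 7: left 1 to 6, up 1 to 1, right 2 to 3, down 1 to 8, right 1 to 9, down 1 to 14, left 2 to 12 — 9 moves in all.
Check: all required cells visited; 9 ≤ 9 moves.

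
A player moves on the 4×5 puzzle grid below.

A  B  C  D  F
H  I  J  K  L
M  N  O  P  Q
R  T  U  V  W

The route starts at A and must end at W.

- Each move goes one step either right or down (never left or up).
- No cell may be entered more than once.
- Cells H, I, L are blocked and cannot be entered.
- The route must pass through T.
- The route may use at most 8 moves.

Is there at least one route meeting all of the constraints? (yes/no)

Every right/down route from A to T runs into a blocked cell, so that leg cannot be completed.

no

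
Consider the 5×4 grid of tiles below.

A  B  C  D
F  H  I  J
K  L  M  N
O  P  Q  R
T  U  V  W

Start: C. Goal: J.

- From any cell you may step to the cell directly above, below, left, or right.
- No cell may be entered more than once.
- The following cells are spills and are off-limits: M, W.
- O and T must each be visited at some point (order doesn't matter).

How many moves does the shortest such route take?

Any route passes through O and T in some order between C and J. Summing Manhattan distances along each leg and taking the cheapest ordering (C → T → O → J) gives a lower bound of 6 + 1 + 5 = 12 moves.
A route of 12 moves achieves this: C → I → H → L → P → O → T → U → V → Q → R → N → J.
Since 12 matches the lower bound, it is optimal.

12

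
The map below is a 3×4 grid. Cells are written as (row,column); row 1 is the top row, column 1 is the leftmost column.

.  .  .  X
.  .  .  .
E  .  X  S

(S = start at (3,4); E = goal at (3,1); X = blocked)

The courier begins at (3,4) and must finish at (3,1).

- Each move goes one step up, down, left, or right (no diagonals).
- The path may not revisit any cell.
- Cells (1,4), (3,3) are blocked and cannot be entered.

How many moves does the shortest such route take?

The Manhattan distance from (3,4) to (3,1) is |3−3| + |4−1| = 3, so at least 3 moves are needed.
That bound ignores the blocked cells. Measuring each leg by the fewest moves that actually steer around them ((3,4)→(3,1): 5) raises the lower bound to 5.
A route of 5 moves exists: (3,4) → (2,4) → (2,3) → (2,2) → (3,2) → (3,1).
Since 5 matches that lower bound, it is optimal.

5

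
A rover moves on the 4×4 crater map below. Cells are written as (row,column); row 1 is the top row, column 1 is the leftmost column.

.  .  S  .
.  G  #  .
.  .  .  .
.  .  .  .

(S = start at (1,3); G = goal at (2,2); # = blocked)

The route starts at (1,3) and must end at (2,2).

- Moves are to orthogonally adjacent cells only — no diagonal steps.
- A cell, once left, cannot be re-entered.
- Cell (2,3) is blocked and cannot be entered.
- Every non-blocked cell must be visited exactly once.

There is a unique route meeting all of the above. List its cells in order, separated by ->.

Need to visit all 15 open cells exactly once, starting at (1,3) and ending at (2,2).
Cell (1,4) has only two open neighbours ((2,4) and (1,3)), so the path must pass straight through it: one of those is the cell it's entered from and the other is where it exits.
Route from (1,3): right to (1,4), 3× down (reaching (4,4)), left to (4,3), up to (3,3), left to (3,2), down to (4,2), left to (4,1), 3× up (reaching (1,1)), right to (1,2), down to (2,2) — 14 moves in all.
Check: all 15 open cells covered.

(1,3) -> (1,4) -> (2,4) -> (3,4) -> (4,4) -> (4,3) -> (3,3) -> (3,2) -> (4,2) -> (4,1) -> (3,1) -> (2,1) -> (1,1) -> (1,2) -> (2,2)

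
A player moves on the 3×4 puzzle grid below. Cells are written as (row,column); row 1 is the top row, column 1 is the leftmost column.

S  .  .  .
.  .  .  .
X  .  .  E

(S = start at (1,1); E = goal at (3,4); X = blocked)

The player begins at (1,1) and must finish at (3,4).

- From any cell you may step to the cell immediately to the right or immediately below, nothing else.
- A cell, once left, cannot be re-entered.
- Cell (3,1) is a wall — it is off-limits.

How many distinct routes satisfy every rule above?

9

A right/down-only route from (1,1) to (3,4) makes exactly 2 down-moves and 3 right-moves in some order.
With no other constraints that would be C(5,2) = 10 routes.
Subtract routes through each blocked cell (inclusion–exclusion for overlaps): − through (3,1): 1 → 9.
That gives 9 routes.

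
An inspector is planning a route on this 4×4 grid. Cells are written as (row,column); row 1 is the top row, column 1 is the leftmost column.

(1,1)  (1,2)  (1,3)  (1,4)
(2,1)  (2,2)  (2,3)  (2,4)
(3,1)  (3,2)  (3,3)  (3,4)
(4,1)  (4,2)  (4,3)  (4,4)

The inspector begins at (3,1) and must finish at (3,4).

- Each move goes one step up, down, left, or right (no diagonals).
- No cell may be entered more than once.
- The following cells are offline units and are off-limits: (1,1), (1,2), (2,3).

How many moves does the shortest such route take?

The Manhattan distance from (3,1) to (3,4) is |3−3| + |1−4| = 3, so at least 3 moves are needed.
A route of 3 moves achieves this: (3,1) → (3,2) → (3,3) → (3,4).
Since 3 matches the lower bound, it is optimal.

3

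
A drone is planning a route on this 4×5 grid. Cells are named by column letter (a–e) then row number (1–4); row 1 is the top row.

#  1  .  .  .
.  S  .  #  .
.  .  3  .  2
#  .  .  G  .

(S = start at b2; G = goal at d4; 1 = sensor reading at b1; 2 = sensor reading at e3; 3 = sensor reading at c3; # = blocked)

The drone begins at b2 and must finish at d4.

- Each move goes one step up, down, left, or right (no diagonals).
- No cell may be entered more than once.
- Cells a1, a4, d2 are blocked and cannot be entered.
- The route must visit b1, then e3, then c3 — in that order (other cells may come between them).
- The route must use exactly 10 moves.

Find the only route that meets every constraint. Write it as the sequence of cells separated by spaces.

The waypoints must appear in the order b1, e3, c3, with no cell reused.
Route from b2: up to b1, 3× right (reaching e1), 2× down (reaching e3), 2× left (reaching c3), down to c4, right to d4 — 10 moves in all.
Check: order respected (1 at step 1, 2 at step 6, 3 at step 8); 10 moves as required.

b2 b1 c1 d1 e1 e2 e3 d3 c3 c4 d4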